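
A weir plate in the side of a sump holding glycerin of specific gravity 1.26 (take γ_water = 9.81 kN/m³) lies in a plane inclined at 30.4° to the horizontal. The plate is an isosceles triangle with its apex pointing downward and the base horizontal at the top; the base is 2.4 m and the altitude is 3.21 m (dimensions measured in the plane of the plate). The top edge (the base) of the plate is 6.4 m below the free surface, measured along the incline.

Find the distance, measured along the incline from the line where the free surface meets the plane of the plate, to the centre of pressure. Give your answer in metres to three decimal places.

y_p = 7.547 m

γ = 1.26 × 9.81 = 12.3606 kN/m³.
Let θ = 30.4° be the plate's angle to the horizontal; measure y along the incline from where the plane meets the free surface. Vertical depth h = y·sinθ with sinθ = 0.506034.
With the apex down, the centroid sits h/3 = 3.21/3 = 1.07 m below the base (the top edge), so y_c = 6.4 + 1.07 = 7.47 m and h_c = 7.47 × 0.506034 = 3.78007 m.
A = ½ × 2.4 × 3.21 = 3.852 m².
Resultant F = γ·h_c·A = 12.3606 × 3.78007 × 3.852 = 179.981 kN.
I_c = b·h³/36 = 2.4 × 3.21³/36 = 2.20508 m⁴.
Centre of pressure: y_p = y_c + I_c/(y_c·A) = 7.47 + 2.20508/(7.47 × 3.852) = 7.47 + 0.0766333 = 7.54663 m along the plane.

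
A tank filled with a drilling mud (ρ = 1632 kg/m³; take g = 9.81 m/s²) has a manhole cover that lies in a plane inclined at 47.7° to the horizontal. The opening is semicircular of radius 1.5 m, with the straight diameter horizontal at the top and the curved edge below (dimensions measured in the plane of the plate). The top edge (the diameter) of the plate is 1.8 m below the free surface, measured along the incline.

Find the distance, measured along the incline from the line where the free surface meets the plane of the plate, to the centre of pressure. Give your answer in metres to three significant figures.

γ = ρg = 1632 × 9.81 / 1000 = 16.00992 kN/m³.
Let θ = 47.7° be the plate's angle to the horizontal; measure y along the incline from where the plane meets the free surface. Vertical depth h = y·sinθ with sinθ = 0.739631.
The centroid of a semicircle lies 4r/(3π) = 0.63662 m from the diameter, here below the top edge, so y_c = 1.8 + 0.63662 = 2.43662 m and h_c = 2.43662 × 0.739631 = 1.8022 m.
A = πr²/2 = π × 1.5²/2 = 3.53429 m².
Resultant F = γ·h_c·A = 16.00992 × 1.8022 × 3.53429 = 101.975 kN.
I_c = (π/8 − 8/(9π))·r⁴ = 0.109757 × 1.5⁴ = 0.555645 m⁴.
Centre of pressure: y_p = y_c + I_c/(y_c·A) = 2.43662 + 0.555645/(2.43662 × 3.53429) = 2.43662 + 0.0645219 = 2.50114 m along the plane.

y_p = 2.50 m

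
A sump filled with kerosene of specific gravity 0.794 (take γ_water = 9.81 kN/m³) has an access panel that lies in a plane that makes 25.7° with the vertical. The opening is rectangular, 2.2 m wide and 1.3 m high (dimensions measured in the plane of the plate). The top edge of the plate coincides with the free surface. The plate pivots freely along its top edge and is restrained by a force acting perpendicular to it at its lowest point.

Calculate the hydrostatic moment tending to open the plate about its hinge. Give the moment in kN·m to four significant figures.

γ = 0.794 × 9.81 = 7.78914 kN/m³.
The plate makes 25.7° with the vertical, i.e. θ = 90° − 25.7° = 64.3° to the horizontal. Measuring y along the incline from the free-surface line, vertical depth h = y·sinθ with sinθ = 0.901077.
The centroid lies 1.3/2 = 0.65 m below the top edge, so y_c = 0.65 m and h_c = 0.65 × 0.901077 = 0.5857 m.
A = 2.2 × 1.3 = 2.86 m².
Resultant F = γ·h_c·A = 7.78914 × 0.5857 × 2.86 = 13.0476 kN.
I_c = b·h³/12 = 2.2 × 1.3³/12 = 0.402783 m⁴.
Centre of pressure: y_p = y_c + I_c/(y_c·A) = 0.65 + 0.402783/(0.65 × 2.86) = 0.65 + 0.216666 = 0.866666 m along the plane.
The resultant acts 0.65 + 0.216666 = 0.866666 m (along the plate) below the hinge at the top edge, so the moment about the hinge is M = F × 0.866666 = 13.0476 × 0.866666 = 11.3079 kN·m.

M ≈ 11.31 kN·m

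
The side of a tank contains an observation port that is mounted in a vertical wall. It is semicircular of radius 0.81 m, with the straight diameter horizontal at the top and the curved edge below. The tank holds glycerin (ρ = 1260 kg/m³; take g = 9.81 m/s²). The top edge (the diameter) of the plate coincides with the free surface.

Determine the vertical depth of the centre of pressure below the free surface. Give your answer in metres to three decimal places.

h_p = 0.477 m

γ = ρg = 1260 × 9.81 / 1000 = 12.3606 kN/m³.
The centroid of a semicircle lies 4r/(3π) = 0.343775 m from the diameter, here below the top edge, so the centroid depth is h_c = 0.343775 m.
A = πr²/2 = π × 0.81²/2 = 1.0306 m².
Resultant F = γ·h_c·A = 12.3606 × 0.343775 × 1.0306 = 4.37929 kN.
I_c = (π/8 − 8/(9π))·r⁴ = 0.109757 × 0.81⁴ = 0.0472468 m⁴.
Centre of pressure: y_p = y_c + I_c/(y_c·A) = 0.343775 + 0.0472468/(0.343775 × 1.0306) = 0.343775 + 0.133355 = 0.47713 m along the plane.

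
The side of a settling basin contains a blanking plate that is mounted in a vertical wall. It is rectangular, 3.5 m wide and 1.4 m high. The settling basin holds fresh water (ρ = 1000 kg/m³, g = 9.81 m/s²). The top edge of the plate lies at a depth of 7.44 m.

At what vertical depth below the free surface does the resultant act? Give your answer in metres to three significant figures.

γ = ρg = 1000 × 9.81 = 9810 N/m³ = 9.81 kN/m³.
The centroid lies 1.4/2 = 0.7 m below the top edge, so the centroid depth is h_c = 7.44 + 0.7 = 8.14 m.
A = 3.5 × 1.4 = 4.9 m².
Resultant F = γ·h_c·A = 9.81 × 8.14 × 4.9 = 391.282 kN.
I_c = b·h³/12 = 3.5 × 1.4³/12 = 0.800333 m⁴.
Centre of pressure: y_p = y_c + I_c/(y_c·A) = 8.14 + 0.800333/(8.14 × 4.9) = 8.14 + 0.0200655 = 8.16007 m along the plane.

h_p = 8.16 m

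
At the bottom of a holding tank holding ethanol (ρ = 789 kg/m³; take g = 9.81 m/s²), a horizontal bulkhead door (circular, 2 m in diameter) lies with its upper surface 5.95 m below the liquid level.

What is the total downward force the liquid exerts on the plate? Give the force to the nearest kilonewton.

γ = ρg = 789 × 9.81 / 1000 = 7.74009 kN/m³.
The plate is horizontal, so pressure is uniform at p = γ·h = 7.74009 × 5.95 = 46.0535 kN/m².
A = π(1)² = 3.14159 m².
F = p·A = 46.0535 × 3.14159 = 144.681 kN.

F ≈ 145 kN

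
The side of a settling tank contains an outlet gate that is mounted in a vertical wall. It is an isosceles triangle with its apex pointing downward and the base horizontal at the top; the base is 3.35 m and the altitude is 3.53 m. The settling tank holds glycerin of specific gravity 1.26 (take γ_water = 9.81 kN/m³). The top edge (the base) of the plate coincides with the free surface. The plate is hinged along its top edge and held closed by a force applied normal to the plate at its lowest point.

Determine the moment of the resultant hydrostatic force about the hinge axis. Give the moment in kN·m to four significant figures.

M ≈ 151.8 kN·m

γ = 1.26 × 9.81 = 12.3606 kN/m³.
With the apex down, the centroid sits h/3 = 3.53/3 = 1.17667 m below the base (the top edge), so the centroid depth is h_c = 1.17667 m.
A = ½ × 3.35 × 3.53 = 5.91275 m².
Resultant F = γ·h_c·A = 12.3606 × 1.17667 × 5.91275 = 85.9971 kN.
I_c = b·h³/36 = 3.35 × 3.53³/36 = 4.09323 m⁴.
Centre of pressure: y_p = y_c + I_c/(y_c·A) = 1.17667 + 4.09323/(1.17667 × 5.91275) = 1.17667 + 0.588331 = 1.765 m along the plane.
The resultant acts 1.17667 + 0.588331 = 1.765 m (along the plate) below the hinge at the top edge, so the moment about the hinge is M = F × 1.765 = 85.9971 × 1.765 = 151.785 kN·m.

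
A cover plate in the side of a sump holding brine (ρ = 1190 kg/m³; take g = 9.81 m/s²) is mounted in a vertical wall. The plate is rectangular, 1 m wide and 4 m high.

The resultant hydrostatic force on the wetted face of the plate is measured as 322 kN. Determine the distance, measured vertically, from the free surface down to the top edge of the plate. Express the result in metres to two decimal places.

γ = ρg = 1190 × 9.81 / 1000 = 11.6739 kN/m³.
A = 1 × 4 = 4 m².
From F = γ·h_c·A, the centroid depth is h_c = 322/(11.6739 × 4) = 6.89572 m.
The centroid lies 4/2 = 2 m below the top edge, so the top edge sits at h_top = 6.89572 − 2 = 4.89572 m below the surface.

d_top ≈ 4.90 m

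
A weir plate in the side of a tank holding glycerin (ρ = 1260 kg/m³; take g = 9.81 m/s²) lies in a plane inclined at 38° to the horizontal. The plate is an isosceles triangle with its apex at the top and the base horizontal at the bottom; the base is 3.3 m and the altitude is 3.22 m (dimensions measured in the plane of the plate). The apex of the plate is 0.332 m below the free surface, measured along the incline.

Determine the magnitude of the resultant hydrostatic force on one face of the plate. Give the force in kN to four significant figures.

F ≈ 100.2 kN

γ = ρg = 1260 × 9.81 / 1000 = 12.3606 kN/m³.
Let θ = 38° be the plate's angle to the horizontal; measure y along the incline from where the plane meets the free surface. Vertical depth h = y·sinθ with sinθ = 0.615661.
With the apex up, the centroid sits 2h/3 = 2 × 3.22/3 = 2.14667 m below the apex, so y_c = 0.332 + 2.14667 = 2.47867 m and h_c = 2.47867 × 0.615661 = 1.52602 m.
A = ½ × 3.3 × 3.22 = 5.313 m².
Resultant F = γ·h_c·A = 12.3606 × 1.52602 × 5.313 = 100.217 kN.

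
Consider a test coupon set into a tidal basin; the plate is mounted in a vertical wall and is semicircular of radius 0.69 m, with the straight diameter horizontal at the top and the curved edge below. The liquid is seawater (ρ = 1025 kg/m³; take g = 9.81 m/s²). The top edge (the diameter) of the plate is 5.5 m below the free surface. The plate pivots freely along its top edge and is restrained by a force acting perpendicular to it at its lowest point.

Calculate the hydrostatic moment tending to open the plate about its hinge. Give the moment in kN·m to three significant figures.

γ = ρg = 1025 × 9.81 / 1000 = 10.05525 kN/m³.
The centroid of a semicircle lies 4r/(3π) = 0.292845 m from the diameter, here below the top edge, so the centroid depth is h_c = 5.5 + 0.292845 = 5.79284 m.
A = πr²/2 = π × 0.69²/2 = 0.747856 m².
Resultant F = γ·h_c·A = 10.05525 × 5.79284 × 0.747856 = 43.5615 kN.
I_c = (π/8 − 8/(9π))·r⁴ = 0.109757 × 0.69⁴ = 0.0248788 m⁴.
Centre of pressure: y_p = y_c + I_c/(y_c·A) = 5.79284 + 0.0248788/(5.79284 × 0.747856) = 5.79284 + 0.00574275 = 5.79858 m along the plane.
The resultant acts 0.292845 + 0.00574275 = 0.298588 m (along the plate) below the hinge at the top edge, so the moment about the hinge is M = F × 0.298588 = 43.5615 × 0.298588 = 13.0069 kN·m.

M ≈ 13.0 kN·m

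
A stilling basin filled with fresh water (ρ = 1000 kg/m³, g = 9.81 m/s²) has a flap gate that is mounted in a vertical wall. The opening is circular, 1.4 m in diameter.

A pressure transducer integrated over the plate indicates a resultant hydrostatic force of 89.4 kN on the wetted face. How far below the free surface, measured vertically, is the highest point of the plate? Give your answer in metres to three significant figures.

γ = ρg = 1000 × 9.81 = 9810 N/m³ = 9.81 kN/m³.
A = π(0.7)² = 1.53938 m².
From F = γ·h_c·A, the centroid depth is h_c = 89.4/(9.81 × 1.53938) = 5.92001 m.
The centroid is at the centre, 0.7 m below the top of the plate, so the highest point sits at h_top = 5.92001 − 0.7 = 5.22001 m below the surface.

d_top ≈ 5.22 m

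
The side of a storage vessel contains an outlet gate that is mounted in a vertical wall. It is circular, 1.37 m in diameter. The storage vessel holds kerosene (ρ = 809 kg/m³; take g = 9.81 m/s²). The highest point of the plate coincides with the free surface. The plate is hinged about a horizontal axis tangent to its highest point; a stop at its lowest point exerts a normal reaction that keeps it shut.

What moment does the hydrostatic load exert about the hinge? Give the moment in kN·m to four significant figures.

γ = ρg = 809 × 9.81 / 1000 = 7.93629 kN/m³.
The centroid is at the centre, 0.685 m below the top of the plate, so the centroid depth is h_c = 0.685 m.
A = π(0.685)² = 1.47411 m².
Resultant F = γ·h_c·A = 7.93629 × 0.685 × 1.47411 = 8.01379 kN.
I_c = πr⁴/4 = π × 0.685⁴/4 = 0.172923 m⁴.
Centre of pressure: y_p = y_c + I_c/(y_c·A) = 0.685 + 0.172923/(0.685 × 1.47411) = 0.685 + 0.171251 = 0.856251 m along the plane.
The resultant acts 0.685 + 0.171251 = 0.856251 m (along the plate) below the hinge at the top edge, so the moment about the hinge is M = F × 0.856251 = 8.01379 × 0.856251 = 6.86182 kN·m.

M ≈ 6.862 kN·m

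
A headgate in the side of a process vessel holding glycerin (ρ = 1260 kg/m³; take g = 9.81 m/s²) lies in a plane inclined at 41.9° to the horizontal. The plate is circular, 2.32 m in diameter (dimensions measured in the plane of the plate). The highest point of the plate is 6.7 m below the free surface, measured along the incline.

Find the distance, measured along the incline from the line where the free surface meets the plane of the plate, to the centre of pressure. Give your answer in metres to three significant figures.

y_p = 7.90 m

γ = ρg = 1260 × 9.81 / 1000 = 12.3606 kN/m³.
Let θ = 41.9° be the plate's angle to the horizontal; measure y along the incline from where the plane meets the free surface. Vertical depth h = y·sinθ with sinθ = 0.667833.
The centroid is at the centre, 1.16 m below the top of the plate, so y_c = 6.7 + 1.16 = 7.86 m and h_c = 7.86 × 0.667833 = 5.24917 m.
A = π(1.16)² = 4.22733 m².
Resultant F = γ·h_c·A = 12.3606 × 5.24917 × 4.22733 = 274.281 kN.
I_c = πr⁴/4 = π × 1.16⁴/4 = 1.42207 m⁴.
Centre of pressure: y_p = y_c + I_c/(y_c·A) = 7.86 + 1.42207/(7.86 × 4.22733) = 7.86 + 0.0427989 = 7.9028 m along the plane.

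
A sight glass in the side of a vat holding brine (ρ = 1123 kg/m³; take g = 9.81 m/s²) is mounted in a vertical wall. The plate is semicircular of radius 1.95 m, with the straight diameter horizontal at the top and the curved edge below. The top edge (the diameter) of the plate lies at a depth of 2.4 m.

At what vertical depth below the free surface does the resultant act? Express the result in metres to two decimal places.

h_p = 3.31 m

γ = ρg = 1123 × 9.81 / 1000 = 11.01663 kN/m³.
The centroid of a semicircle lies 4r/(3π) = 0.827606 m from the diameter, here below the top edge, so the centroid depth is h_c = 2.4 + 0.827606 = 3.22761 m.
A = πr²/2 = π × 1.95²/2 = 5.97295 m².
Resultant F = γ·h_c·A = 11.01663 × 3.22761 × 5.97295 = 212.382 kN.
I_c = (π/8 − 8/(9π))·r⁴ = 0.109757 × 1.95⁴ = 1.58698 m⁴.
Centre of pressure: y_p = y_c + I_c/(y_c·A) = 3.22761 + 1.58698/(3.22761 × 5.97295) = 3.22761 + 0.0823193 = 3.30993 m along the plane.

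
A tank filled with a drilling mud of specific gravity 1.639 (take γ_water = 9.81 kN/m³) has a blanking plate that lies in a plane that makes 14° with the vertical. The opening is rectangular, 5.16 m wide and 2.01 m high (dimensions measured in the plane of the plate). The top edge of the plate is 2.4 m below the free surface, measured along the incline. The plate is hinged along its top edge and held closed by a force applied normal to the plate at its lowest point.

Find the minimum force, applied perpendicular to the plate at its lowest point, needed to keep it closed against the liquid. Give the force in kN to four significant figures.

γ = 1.639 × 9.81 = 16.07859 kN/m³.
The plate makes 14° with the vertical, i.e. θ = 90° − 14° = 76° to the horizontal. Measuring y along the incline from the free-surface line, vertical depth h = y·sinθ with sinθ = 0.970296.
The centroid lies 2.01/2 = 1.005 m below the top edge, so y_c = 2.4 + 1.005 = 3.405 m and h_c = 3.405 × 0.970296 = 3.30386 m.
A = 5.16 × 2.01 = 10.3716 m².
Resultant F = γ·h_c·A = 16.07859 × 3.30386 × 10.3716 = 550.954 kN.
I_c = b·h³/12 = 5.16 × 2.01³/12 = 3.49186 m⁴.
Centre of pressure: y_p = y_c + I_c/(y_c·A) = 3.405 + 3.49186/(3.405 × 10.3716) = 3.405 + 0.0988767 = 3.50388 m along the plane.
The resultant acts 1.005 + 0.0988767 = 1.10388 m (along the plate) below the hinge at the top edge, so the moment about the hinge is M = F × 1.10388 = 550.954 × 1.10388 = 608.187 kN·m.
A normal force at the bottom, 2.01 m from the hinge, must supply this moment: P = 608.187/2.01 = 302.581 kN.

P ≈ 302.6 kN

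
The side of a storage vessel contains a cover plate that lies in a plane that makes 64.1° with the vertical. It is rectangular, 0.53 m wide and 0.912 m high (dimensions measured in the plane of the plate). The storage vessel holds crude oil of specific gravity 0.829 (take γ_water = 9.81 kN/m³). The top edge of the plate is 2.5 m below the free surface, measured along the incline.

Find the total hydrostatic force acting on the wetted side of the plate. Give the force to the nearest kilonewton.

γ = 0.829 × 9.81 = 8.13249 kN/m³.
The plate makes 64.1° with the vertical, i.e. θ = 90° − 64.1° = 25.9° to the horizontal. Measuring y along the incline from the free-surface line, vertical depth h = y·sinθ with sinθ = 0.436802.
The centroid lies 0.912/2 = 0.456 m below the top edge, so y_c = 2.5 + 0.456 = 2.956 m and h_c = 2.956 × 0.436802 = 1.29119 m.
A = 0.53 × 0.912 = 0.48336 m².
Resultant F = γ·h_c·A = 8.13249 × 1.29119 × 0.48336 = 5.07557 kN.

F ≈ 5 kN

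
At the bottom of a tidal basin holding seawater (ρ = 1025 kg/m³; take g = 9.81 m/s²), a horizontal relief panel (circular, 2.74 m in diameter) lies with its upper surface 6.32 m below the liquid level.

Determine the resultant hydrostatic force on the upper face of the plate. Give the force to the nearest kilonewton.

γ = ρg = 1025 × 9.81 / 1000 = 10.05525 kN/m³.
The plate is horizontal, so pressure is uniform at p = γ·h = 10.05525 × 6.32 = 63.5492 kN/m².
A = π(1.37)² = 5.89646 m².
F = p·A = 63.5492 × 5.89646 = 374.715 kN.

F ≈ 375 kN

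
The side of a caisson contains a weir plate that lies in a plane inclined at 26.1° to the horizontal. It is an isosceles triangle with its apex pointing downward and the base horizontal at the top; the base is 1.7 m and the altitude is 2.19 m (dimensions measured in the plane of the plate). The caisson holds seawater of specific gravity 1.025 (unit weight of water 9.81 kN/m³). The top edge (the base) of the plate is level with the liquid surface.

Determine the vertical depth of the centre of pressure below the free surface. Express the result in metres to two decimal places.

h_p = 0.48 m

γ = 1.025 × 9.81 = 10.05525 kN/m³.
Let θ = 26.1° be the plate's angle to the horizontal; measure y along the incline from where the plane meets the free surface. Vertical depth h = y·sinθ with sinθ = 0.439939.
With the apex down, the centroid sits h/3 = 2.19/3 = 0.73 m below the base (the top edge), so y_c = 0.73 m and h_c = 0.73 × 0.439939 = 0.321155 m.
A = ½ × 1.7 × 2.19 = 1.8615 m².
Resultant F = γ·h_c·A = 10.05525 × 0.321155 × 1.8615 = 6.01133 kN.
I_c = b·h³/36 = 1.7 × 2.19³/36 = 0.495997 m⁴.
Centre of pressure: y_p = y_c + I_c/(y_c·A) = 0.73 + 0.495997/(0.73 × 1.8615) = 0.73 + 0.365 = 1.095 m along the plane.
Vertically, h_p = y_p·sinθ = 1.095 × 0.439939 = 0.481733 m.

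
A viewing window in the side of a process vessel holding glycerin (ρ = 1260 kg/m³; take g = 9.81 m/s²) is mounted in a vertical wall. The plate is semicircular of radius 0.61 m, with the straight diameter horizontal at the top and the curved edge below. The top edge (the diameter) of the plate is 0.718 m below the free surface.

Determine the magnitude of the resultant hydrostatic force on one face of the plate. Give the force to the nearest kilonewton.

γ = ρg = 1260 × 9.81 / 1000 = 12.3606 kN/m³.
The centroid of a semicircle lies 4r/(3π) = 0.258892 m from the diameter, here below the top edge, so the centroid depth is h_c = 0.718 + 0.258892 = 0.976892 m.
A = πr²/2 = π × 0.61²/2 = 0.584493 m².
Resultant F = γ·h_c·A = 12.3606 × 0.976892 × 0.584493 = 7.05774 kN.

F ≈ 7 kN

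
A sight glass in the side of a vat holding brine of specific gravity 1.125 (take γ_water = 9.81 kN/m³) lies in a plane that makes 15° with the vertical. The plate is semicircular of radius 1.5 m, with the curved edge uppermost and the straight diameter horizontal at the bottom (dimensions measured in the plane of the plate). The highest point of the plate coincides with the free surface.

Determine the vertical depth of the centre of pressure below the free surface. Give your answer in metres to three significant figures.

h_p = 1.01 m

γ = 1.125 × 9.81 = 11.03625 kN/m³.
The plate makes 15° with the vertical, i.e. θ = 90° − 15° = 75° to the horizontal. Measuring y along the incline from the free-surface line, vertical depth h = y·sinθ with sinθ = 0.965926.
The centroid lies 4r/(3π) = 0.63662 m above the diameter, so r − 4r/(3π) = 1.5 − 0.63662 = 0.86338 m below the topmost point, so y_c = 0.86338 m and h_c = 0.86338 × 0.965926 = 0.833961 m.
A = πr²/2 = π × 1.5²/2 = 3.53429 m².
Resultant F = γ·h_c·A = 11.03625 × 0.833961 × 3.53429 = 32.5289 kN.
I_c = (π/8 − 8/(9π))·r⁴ = 0.109757 × 1.5⁴ = 0.555645 m⁴.
Centre of pressure: y_p = y_c + I_c/(y_c·A) = 0.86338 + 0.555645/(0.86338 × 3.53429) = 0.86338 + 0.182093 = 1.04547 m along the plane.
Vertically, h_p = y_p·sinθ = 1.04547 × 0.965926 = 1.00985 m.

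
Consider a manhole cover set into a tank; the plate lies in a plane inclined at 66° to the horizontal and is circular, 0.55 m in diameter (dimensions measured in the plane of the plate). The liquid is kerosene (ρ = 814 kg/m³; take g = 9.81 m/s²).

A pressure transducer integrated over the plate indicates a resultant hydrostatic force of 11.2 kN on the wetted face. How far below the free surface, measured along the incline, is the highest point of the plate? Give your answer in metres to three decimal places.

γ = ρg = 814 × 9.81 / 1000 = 7.98534 kN/m³.
A = π(0.275)² = 0.237583 m².
From F = γ·h_c·A, the centroid depth is h_c = 11.2/(7.98534 × 0.237583) = 5.9035 m.
Let θ = 66° be the plate's angle to the horizontal; measure y along the incline from where the plane meets the free surface. Vertical depth h = y·sinθ with sinθ = 0.913545.
Along the incline, y_c = h_c/sinθ = 5.9035/0.913545 = 6.46219 m.
The centroid is at the centre, 0.275 m below the top of the plate, so the highest point sits at y_top = 6.46219 − 0.275 = 6.18719 m along the incline.

y_top ≈ 6.187 m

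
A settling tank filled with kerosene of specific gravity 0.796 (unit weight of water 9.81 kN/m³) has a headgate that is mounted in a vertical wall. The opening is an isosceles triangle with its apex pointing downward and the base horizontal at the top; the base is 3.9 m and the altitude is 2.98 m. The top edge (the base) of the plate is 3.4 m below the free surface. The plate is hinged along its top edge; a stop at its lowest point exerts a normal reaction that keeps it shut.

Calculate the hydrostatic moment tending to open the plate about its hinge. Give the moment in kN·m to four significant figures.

M ≈ 220.4 kN·m

γ = 0.796 × 9.81 = 7.80876 kN/m³.
With the apex down, the centroid sits h/3 = 2.98/3 = 0.993333 m below the base (the top edge), so the centroid depth is h_c = 3.4 + 0.993333 = 4.39333 m.
A = ½ × 3.9 × 2.98 = 5.811 m².
Resultant F = γ·h_c·A = 7.80876 × 4.39333 × 5.811 = 199.355 kN.
I_c = b·h³/36 = 3.9 × 2.98³/36 = 2.86689 m⁴.
Centre of pressure: y_p = y_c + I_c/(y_c·A) = 4.39333 + 2.86689/(4.39333 × 5.811) = 4.39333 + 0.112297 = 4.50563 m along the plane.
The resultant acts 0.993333 + 0.112297 = 1.10563 m (along the plate) below the hinge at the top edge, so the moment about the hinge is M = F × 1.10563 = 199.355 × 1.10563 = 220.413 kN·m.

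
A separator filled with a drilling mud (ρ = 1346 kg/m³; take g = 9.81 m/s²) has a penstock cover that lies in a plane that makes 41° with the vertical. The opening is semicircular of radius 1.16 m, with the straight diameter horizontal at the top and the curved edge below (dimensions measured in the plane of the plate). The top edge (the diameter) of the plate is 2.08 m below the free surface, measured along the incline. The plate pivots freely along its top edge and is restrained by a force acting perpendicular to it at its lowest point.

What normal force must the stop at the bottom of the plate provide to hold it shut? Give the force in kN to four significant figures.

P ≈ 24.70 kN

γ = ρg = 1346 × 9.81 / 1000 = 13.20426 kN/m³.
The plate makes 41° with the vertical, i.e. θ = 90° − 41° = 49° to the horizontal. Measuring y along the incline from the free-surface line, vertical depth h = y·sinθ with sinθ = 0.754710.
The centroid of a semicircle lies 4r/(3π) = 0.492319 m from the diameter, here below the top edge, so y_c = 2.08 + 0.492319 = 2.57232 m and h_c = 2.57232 × 0.754710 = 1.94136 m.
A = πr²/2 = π × 1.16²/2 = 2.11366 m².
Resultant F = γ·h_c·A = 13.20426 × 1.94136 × 2.11366 = 54.182 kN.
I_c = (π/8 − 8/(9π))·r⁴ = 0.109757 × 1.16⁴ = 0.19873 m⁴.
Centre of pressure: y_p = y_c + I_c/(y_c·A) = 2.57232 + 0.19873/(2.57232 × 2.11366) = 2.57232 + 0.0365513 = 2.60887 m along the plane.
The resultant acts 0.492319 + 0.0365513 = 0.52887 m (along the plate) below the hinge at the top edge, so the moment about the hinge is M = F × 0.52887 = 54.182 × 0.52887 = 28.6552 kN·m.
A normal force at the bottom, 1.16 m from the hinge, must supply this moment: P = 28.6552/1.16 = 24.7028 kN.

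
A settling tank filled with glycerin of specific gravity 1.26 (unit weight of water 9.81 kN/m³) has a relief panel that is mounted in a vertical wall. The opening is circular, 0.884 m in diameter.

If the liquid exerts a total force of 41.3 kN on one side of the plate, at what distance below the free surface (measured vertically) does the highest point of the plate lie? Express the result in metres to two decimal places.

d_top ≈ 5.00 m

γ = 1.26 × 9.81 = 12.3606 kN/m³.
A = π(0.442)² = 0.613754 m².
From F = γ·h_c·A, the centroid depth is h_c = 41.3/(12.3606 × 0.613754) = 5.44398 m.
The centroid is at the centre, 0.442 m below the top of the plate, so the highest point sits at h_top = 5.44398 − 0.442 = 5.00198 m below the surface.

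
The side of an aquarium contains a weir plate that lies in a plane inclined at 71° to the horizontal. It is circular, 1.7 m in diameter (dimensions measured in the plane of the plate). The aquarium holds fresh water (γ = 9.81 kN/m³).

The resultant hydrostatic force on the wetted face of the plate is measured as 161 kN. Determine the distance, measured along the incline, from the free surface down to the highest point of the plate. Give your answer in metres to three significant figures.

γ = 9.81 kN/m³.
A = π(0.85)² = 2.2698 m².
From F = γ·h_c·A, the centroid depth is h_c = 161/(9.81 × 2.2698) = 7.23052 m.
Let θ = 71° be the plate's angle to the horizontal; measure y along the incline from where the plane meets the free surface. Vertical depth h = y·sinθ with sinθ = 0.945519.
Along the incline, y_c = h_c/sinθ = 7.23052/0.945519 = 7.64714 m.
The centroid is at the centre, 0.85 m below the top of the plate, so the highest point sits at y_top = 7.64714 − 0.85 = 6.79714 m along the incline.

y_top ≈ 6.80 m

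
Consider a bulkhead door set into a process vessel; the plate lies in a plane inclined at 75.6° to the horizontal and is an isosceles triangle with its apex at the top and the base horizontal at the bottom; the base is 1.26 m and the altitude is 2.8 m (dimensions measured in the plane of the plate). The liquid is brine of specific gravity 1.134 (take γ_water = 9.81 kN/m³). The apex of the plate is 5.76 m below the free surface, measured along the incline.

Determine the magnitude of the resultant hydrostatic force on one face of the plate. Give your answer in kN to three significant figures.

γ = 1.134 × 9.81 = 11.12454 kN/m³.
Let θ = 75.6° be the plate's angle to the horizontal; measure y along the incline from where the plane meets the free surface. Vertical depth h = y·sinθ with sinθ = 0.968583.
With the apex up, the centroid sits 2h/3 = 2 × 2.8/3 = 1.86667 m below the apex, so y_c = 5.76 + 1.86667 = 7.62667 m and h_c = 7.62667 × 0.968583 = 7.38706 m.
A = ½ × 1.26 × 2.8 = 1.764 m².
Resultant F = γ·h_c·A = 11.12454 × 7.38706 × 1.764 = 144.961 kN.

F ≈ 145 kN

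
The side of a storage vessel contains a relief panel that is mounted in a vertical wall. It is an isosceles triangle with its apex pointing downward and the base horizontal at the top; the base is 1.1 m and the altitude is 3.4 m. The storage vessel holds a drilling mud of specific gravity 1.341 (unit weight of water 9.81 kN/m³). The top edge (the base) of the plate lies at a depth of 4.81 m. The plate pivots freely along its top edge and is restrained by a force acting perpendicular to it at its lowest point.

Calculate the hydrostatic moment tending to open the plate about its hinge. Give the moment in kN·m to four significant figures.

γ = 1.341 × 9.81 = 13.15521 kN/m³.
With the apex down, the centroid sits h/3 = 3.4/3 = 1.13333 m below the base (the top edge), so the centroid depth is h_c = 4.81 + 1.13333 = 5.94333 m.
A = ½ × 1.1 × 3.4 = 1.87 m².
Resultant F = γ·h_c·A = 13.15521 × 5.94333 × 1.87 = 146.207 kN.
I_c = b·h³/36 = 1.1 × 3.4³/36 = 1.20096 m⁴.
Centre of pressure: y_p = y_c + I_c/(y_c·A) = 5.94333 + 1.20096/(5.94333 × 1.87) = 5.94333 + 0.108058 = 6.05139 m along the plane.
The resultant acts 1.13333 + 0.108058 = 1.24139 m (along the plate) below the hinge at the top edge, so the moment about the hinge is M = F × 1.24139 = 146.207 × 1.24139 = 181.5 kN·m.

M ≈ 181.5 kN·m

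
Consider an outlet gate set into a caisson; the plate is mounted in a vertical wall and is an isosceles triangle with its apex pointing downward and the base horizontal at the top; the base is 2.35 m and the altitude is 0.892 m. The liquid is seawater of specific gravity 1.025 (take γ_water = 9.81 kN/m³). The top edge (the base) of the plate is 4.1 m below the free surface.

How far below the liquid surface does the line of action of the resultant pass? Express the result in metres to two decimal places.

h_p = 4.41 m

γ = 1.025 × 9.81 = 10.05525 kN/m³.
With the apex down, the centroid sits h/3 = 0.892/3 = 0.297333 m below the base (the top edge), so the centroid depth is h_c = 4.1 + 0.297333 = 4.39733 m.
A = ½ × 2.35 × 0.892 = 1.0481 m².
Resultant F = γ·h_c·A = 10.05525 × 4.39733 × 1.0481 = 46.3431 kN.
I_c = b·h³/36 = 2.35 × 0.892³/36 = 0.0463297 m⁴.
Centre of pressure: y_p = y_c + I_c/(y_c·A) = 4.39733 + 0.0463297/(4.39733 × 1.0481) = 4.39733 + 0.0100524 = 4.40738 m along the plane.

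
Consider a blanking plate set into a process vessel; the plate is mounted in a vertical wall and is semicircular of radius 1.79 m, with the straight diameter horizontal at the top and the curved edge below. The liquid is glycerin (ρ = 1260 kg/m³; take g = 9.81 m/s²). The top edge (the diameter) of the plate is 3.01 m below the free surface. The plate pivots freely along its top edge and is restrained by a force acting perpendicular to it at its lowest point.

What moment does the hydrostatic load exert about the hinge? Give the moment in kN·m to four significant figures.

γ = ρg = 1260 × 9.81 / 1000 = 12.3606 kN/m³.
The centroid of a semicircle lies 4r/(3π) = 0.7597 m from the diameter, here below the top edge, so the centroid depth is h_c = 3.01 + 0.7597 = 3.7697 m.
A = πr²/2 = π × 1.79²/2 = 5.03299 m².
Resultant F = γ·h_c·A = 12.3606 × 3.7697 × 5.03299 = 234.516 kN.
I_c = (π/8 − 8/(9π))·r⁴ = 0.109757 × 1.79⁴ = 1.12679 m⁴.
Centre of pressure: y_p = y_c + I_c/(y_c·A) = 3.7697 + 1.12679/(3.7697 × 5.03299) = 3.7697 + 0.0593896 = 3.82909 m along the plane.
The resultant acts 0.7597 + 0.0593896 = 0.81909 m (along the plate) below the hinge at the top edge, so the moment about the hinge is M = F × 0.81909 = 234.516 × 0.81909 = 192.09 kN·m.

M ≈ 192.1 kN·m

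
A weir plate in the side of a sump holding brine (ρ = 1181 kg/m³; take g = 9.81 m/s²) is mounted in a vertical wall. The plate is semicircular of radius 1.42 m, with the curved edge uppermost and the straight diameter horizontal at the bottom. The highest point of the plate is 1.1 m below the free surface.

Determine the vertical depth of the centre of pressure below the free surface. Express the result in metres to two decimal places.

γ = ρg = 1181 × 9.81 / 1000 = 11.58561 kN/m³.
The centroid lies 4r/(3π) = 0.602667 m above the diameter, so r − 4r/(3π) = 1.42 − 0.602667 = 0.817333 m below the topmost point, so the centroid depth is h_c = 1.1 + 0.817333 = 1.91733 m.
A = πr²/2 = π × 1.42²/2 = 3.16735 m².
Resultant F = γ·h_c·A = 11.58561 × 1.91733 × 3.16735 = 70.3577 kN.
I_c = (π/8 − 8/(9π))·r⁴ = 0.109757 × 1.42⁴ = 0.446258 m⁴.
Centre of pressure: y_p = y_c + I_c/(y_c·A) = 1.91733 + 0.446258/(1.91733 × 3.16735) = 1.91733 + 0.0734841 = 1.99081 m along the plane.

h_p = 1.99 m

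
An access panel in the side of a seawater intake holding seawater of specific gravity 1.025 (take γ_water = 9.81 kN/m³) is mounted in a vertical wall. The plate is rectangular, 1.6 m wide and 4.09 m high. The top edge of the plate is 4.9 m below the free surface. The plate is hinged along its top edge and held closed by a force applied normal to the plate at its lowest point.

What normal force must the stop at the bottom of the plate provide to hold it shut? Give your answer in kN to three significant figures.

P ≈ 251 kN

γ = 1.025 × 9.81 = 10.05525 kN/m³.
The centroid lies 4.09/2 = 2.045 m below the top edge, so the centroid depth is h_c = 4.9 + 2.045 = 6.945 m.
A = 1.6 × 4.09 = 6.544 m².
Resultant F = γ·h_c·A = 10.05525 × 6.945 × 6.544 = 456.992 kN.
I_c = b·h³/12 = 1.6 × 4.09³/12 = 9.12239 m⁴.
Centre of pressure: y_p = y_c + I_c/(y_c·A) = 6.945 + 9.12239/(6.945 × 6.544) = 6.945 + 0.200721 = 7.14572 m along the plane.
The resultant acts 2.045 + 0.200721 = 2.24572 m (along the plate) below the hinge at the top edge, so the moment about the hinge is M = F × 2.24572 = 456.992 × 2.24572 = 1026.28 kN·m.
A normal force at the bottom, 4.09 m from the hinge, must supply this moment: P = 1026.28/4.09 = 250.924 kN.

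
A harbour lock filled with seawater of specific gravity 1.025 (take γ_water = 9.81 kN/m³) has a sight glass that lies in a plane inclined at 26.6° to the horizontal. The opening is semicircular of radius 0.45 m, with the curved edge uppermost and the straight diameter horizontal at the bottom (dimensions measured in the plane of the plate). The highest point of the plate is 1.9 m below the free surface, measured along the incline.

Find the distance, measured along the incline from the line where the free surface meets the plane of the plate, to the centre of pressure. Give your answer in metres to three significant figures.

γ = 1.025 × 9.81 = 10.05525 kN/m³.
Let θ = 26.6° be the plate's angle to the horizontal; measure y along the incline from where the plane meets the free surface. Vertical depth h = y·sinθ with sinθ = 0.447759.
The centroid lies 4r/(3π) = 0.190986 m above the diameter, so r − 4r/(3π) = 0.45 − 0.190986 = 0.259014 m below the topmost point, so y_c = 1.9 + 0.259014 = 2.15901 m and h_c = 2.15901 × 0.447759 = 0.966716 m.
A = πr²/2 = π × 0.45²/2 = 0.318086 m².
Resultant F = γ·h_c·A = 10.05525 × 0.966716 × 0.318086 = 3.09198 kN.
I_c = (π/8 − 8/(9π))·r⁴ = 0.109757 × 0.45⁴ = 0.00450072 m⁴.
Centre of pressure: y_p = y_c + I_c/(y_c·A) = 2.15901 + 0.00450072/(2.15901 × 0.318086) = 2.15901 + 0.00655364 = 2.16556 m along the plane.

y_p = 2.17 m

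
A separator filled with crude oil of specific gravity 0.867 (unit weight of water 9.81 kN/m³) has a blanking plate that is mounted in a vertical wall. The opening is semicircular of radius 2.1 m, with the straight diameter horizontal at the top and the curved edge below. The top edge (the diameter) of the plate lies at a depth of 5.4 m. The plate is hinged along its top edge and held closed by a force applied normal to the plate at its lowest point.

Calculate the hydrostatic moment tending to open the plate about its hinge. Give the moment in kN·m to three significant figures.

M ≈ 349 kN·m

γ = 0.867 × 9.81 = 8.50527 kN/m³.
The centroid of a semicircle lies 4r/(3π) = 0.891268 m from the diameter, here below the top edge, so the centroid depth is h_c = 5.4 + 0.891268 = 6.29127 m.
A = πr²/2 = π × 2.1²/2 = 6.92721 m².
Resultant F = γ·h_c·A = 8.50527 × 6.29127 × 6.92721 = 370.668 kN.
I_c = (π/8 − 8/(9π))·r⁴ = 0.109757 × 2.1⁴ = 2.13457 m⁴.
Centre of pressure: y_p = y_c + I_c/(y_c·A) = 6.29127 + 2.13457/(6.29127 × 6.92721) = 6.29127 + 0.0489794 = 6.34025 m along the plane.
The resultant acts 0.891268 + 0.0489794 = 0.940247 m (along the plate) below the hinge at the top edge, so the moment about the hinge is M = F × 0.940247 = 370.668 × 0.940247 = 348.519 kN·m.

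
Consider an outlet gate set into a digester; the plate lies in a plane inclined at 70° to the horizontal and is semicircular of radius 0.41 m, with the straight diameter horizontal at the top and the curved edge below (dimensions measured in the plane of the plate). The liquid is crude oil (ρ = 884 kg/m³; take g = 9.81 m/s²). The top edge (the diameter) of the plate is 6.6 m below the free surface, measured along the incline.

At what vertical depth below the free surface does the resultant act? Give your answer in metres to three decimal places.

γ = ρg = 884 × 9.81 / 1000 = 8.67204 kN/m³.
Let θ = 70° be the plate's angle to the horizontal; measure y along the incline from where the plane meets the free surface. Vertical depth h = y·sinθ with sinθ = 0.939693.
The centroid of a semicircle lies 4r/(3π) = 0.174009 m from the diameter, here below the top edge, so y_c = 6.6 + 0.174009 = 6.77401 m and h_c = 6.77401 × 0.939693 = 6.36549 m.
A = πr²/2 = π × 0.41²/2 = 0.264051 m².
Resultant F = γ·h_c·A = 8.67204 × 6.36549 × 0.264051 = 14.5761 kN.
I_c = (π/8 − 8/(9π))·r⁴ = 0.109757 × 0.41⁴ = 0.00310147 m⁴.
Centre of pressure: y_p = y_c + I_c/(y_c·A) = 6.77401 + 0.00310147/(6.77401 × 0.264051) = 6.77401 + 0.00173394 = 6.77574 m along the plane.
Vertically, h_p = y_p·sinθ = 6.77574 × 0.939693 = 6.36712 m.

h_p = 6.367 m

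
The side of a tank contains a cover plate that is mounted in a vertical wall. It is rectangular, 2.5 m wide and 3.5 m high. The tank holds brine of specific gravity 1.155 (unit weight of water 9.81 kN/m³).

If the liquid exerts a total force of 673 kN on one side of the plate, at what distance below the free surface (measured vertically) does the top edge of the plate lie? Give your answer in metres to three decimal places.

γ = 1.155 × 9.81 = 11.33055 kN/m³.
A = 2.5 × 3.5 = 8.75 m².
From F = γ·h_c·A, the centroid depth is h_c = 673/(11.33055 × 8.75) = 6.78822 m.
The centroid lies 3.5/2 = 1.75 m below the top edge, so the top edge sits at h_top = 6.78822 − 1.75 = 5.03822 m below the surface.

d_top ≈ 5.038 m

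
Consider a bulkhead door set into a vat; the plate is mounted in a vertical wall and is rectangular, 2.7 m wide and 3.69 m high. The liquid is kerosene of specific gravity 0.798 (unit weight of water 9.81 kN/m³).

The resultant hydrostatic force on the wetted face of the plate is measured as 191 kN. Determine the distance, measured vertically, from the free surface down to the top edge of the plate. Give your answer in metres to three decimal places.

γ = 0.798 × 9.81 = 7.82838 kN/m³.
A = 2.7 × 3.69 = 9.963 m².
From F = γ·h_c·A, the centroid depth is h_c = 191/(7.82838 × 9.963) = 2.4489 m.
The centroid lies 3.69/2 = 1.845 m below the top edge, so the top edge sits at h_top = 2.4489 − 1.845 = 0.6039 m below the surface.

d_top ≈ 0.604 m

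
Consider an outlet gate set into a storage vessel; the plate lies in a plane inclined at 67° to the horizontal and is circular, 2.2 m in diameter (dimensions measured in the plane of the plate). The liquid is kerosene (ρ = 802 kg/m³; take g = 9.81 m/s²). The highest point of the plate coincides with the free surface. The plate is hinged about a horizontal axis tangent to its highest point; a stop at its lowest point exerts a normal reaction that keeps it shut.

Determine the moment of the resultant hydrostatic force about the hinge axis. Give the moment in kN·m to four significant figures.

M ≈ 41.64 kN·m

γ = ρg = 802 × 9.81 / 1000 = 7.86762 kN/m³.
Let θ = 67° be the plate's angle to the horizontal; measure y along the incline from where the plane meets the free surface. Vertical depth h = y·sinθ with sinθ = 0.920505.
The centroid is at the centre, 1.1 m below the top of the plate, so y_c = 1.1 m and h_c = 1.1 × 0.920505 = 1.01256 m.
A = π(1.1)² = 3.80133 m².
Resultant F = γ·h_c·A = 7.86762 × 1.01256 × 3.80133 = 30.2831 kN.
I_c = πr⁴/4 = π × 1.1⁴/4 = 1.1499 m⁴.
Centre of pressure: y_p = y_c + I_c/(y_c·A) = 1.1 + 1.1499/(1.1 × 3.80133) = 1.1 + 0.274999 = 1.375 m along the plane.
The resultant acts 1.1 + 0.274999 = 1.375 m (along the plate) below the hinge at the top edge, so the moment about the hinge is M = F × 1.375 = 30.2831 × 1.375 = 41.6393 kN·m.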